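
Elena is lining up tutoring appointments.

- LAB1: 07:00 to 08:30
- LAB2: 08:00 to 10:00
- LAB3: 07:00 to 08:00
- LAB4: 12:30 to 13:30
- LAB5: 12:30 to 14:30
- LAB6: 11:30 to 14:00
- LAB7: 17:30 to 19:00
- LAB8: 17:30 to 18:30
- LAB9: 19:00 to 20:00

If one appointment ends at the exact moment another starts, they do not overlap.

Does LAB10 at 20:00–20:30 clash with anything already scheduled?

No — it doesn't clash with anything

LAB1: ends 08:30 at or before LAB10 starts 20:00 → clear.
LAB3: ends 08:00 at or before LAB10 starts 20:00 → clear.
LAB2: ends 10:00 at or before LAB10 starts 20:00 → clear.
LAB6: ends 14:00 at or before LAB10 starts 20:00 → clear.
LAB4: ends 13:30 at or before LAB10 starts 20:00 → clear.
LAB5: ends 14:30 at or before LAB10 starts 20:00 → clear.
LAB7: ends 19:00 at or before LAB10 starts 20:00 → clear.
LAB8: ends 18:30 at or before LAB10 starts 20:00 → clear.
LAB9: ends 20:00 at or before LAB10 starts 20:00 → clear.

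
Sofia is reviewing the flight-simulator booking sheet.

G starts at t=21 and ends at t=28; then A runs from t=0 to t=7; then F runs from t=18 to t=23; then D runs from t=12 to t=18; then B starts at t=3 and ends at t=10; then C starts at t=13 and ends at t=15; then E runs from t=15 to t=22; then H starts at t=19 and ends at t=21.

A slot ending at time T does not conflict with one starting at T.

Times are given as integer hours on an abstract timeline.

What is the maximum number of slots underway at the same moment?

3

Walk through starts and ends in time order (an end at T is processed before a start at T):
t=0 start A → 1
t=3 start B → 2
t=7 end A → 1
t=10 end B → 0
t=12 start D → 1
t=13 start C → 2
t=15 end C → 1
t=15 start E → 2
t=18 end D → 1
t=18 start F → 2
t=19 start H → 3
t=21 end H → 2
t=21 start G → 3
t=22 end E → 2
t=23 end F → 1
t=28 end G → 0
Peak is 3, at t=19 (E, F, H).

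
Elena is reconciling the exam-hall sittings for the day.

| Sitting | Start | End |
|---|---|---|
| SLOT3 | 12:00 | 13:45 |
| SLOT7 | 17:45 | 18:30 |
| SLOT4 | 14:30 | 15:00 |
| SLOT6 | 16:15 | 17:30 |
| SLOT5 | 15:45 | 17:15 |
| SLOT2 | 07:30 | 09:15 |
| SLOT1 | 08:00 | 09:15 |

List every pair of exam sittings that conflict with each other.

Check each pair: they overlap iff neither finishes before the other starts.
Sorted by start: SLOT2, SLOT1, SLOT3, SLOT4, SLOT5, SLOT6, SLOT7.
SLOT1 starts before SLOT2 ends → SLOT2 and SLOT1 overlap.
SLOT3 starts after SLOT2 ends, so SLOT2 has no further overlaps.
SLOT3 starts after SLOT1 ends, so SLOT1 has no further overlaps.
SLOT4 starts after SLOT3 ends, so SLOT3 has no further overlaps.
SLOT5 starts after SLOT4 ends, so SLOT4 has no further overlaps.
SLOT6 starts before SLOT5 ends → SLOT5 and SLOT6 overlap.
SLOT7 starts after SLOT5 ends.
SLOT7 starts after SLOT6 ends.

SLOT1 & SLOT2, SLOT5 & SLOT6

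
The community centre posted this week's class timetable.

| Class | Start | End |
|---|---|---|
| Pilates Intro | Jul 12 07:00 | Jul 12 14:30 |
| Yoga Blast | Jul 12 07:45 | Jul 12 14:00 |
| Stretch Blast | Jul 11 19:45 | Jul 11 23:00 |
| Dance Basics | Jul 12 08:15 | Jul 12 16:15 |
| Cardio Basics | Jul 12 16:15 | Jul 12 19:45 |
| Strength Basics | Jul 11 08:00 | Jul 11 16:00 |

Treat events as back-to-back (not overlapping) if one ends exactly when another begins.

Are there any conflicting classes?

Yes

Sorted by start: Strength Basics, Stretch Blast, Pilates Intro, Yoga Blast, Dance Basics, Cardio Basics.
Stretch Blast starts after Strength Basics ends, so Strength Basics has no further overlaps.
Pilates Intro starts after Stretch Blast ends, so Stretch Blast has no further overlaps.
Yoga Blast starts before Pilates Intro ends → Pilates Intro and Yoga Blast overlap.
That's a conflict, so the schedule is not conflict-free.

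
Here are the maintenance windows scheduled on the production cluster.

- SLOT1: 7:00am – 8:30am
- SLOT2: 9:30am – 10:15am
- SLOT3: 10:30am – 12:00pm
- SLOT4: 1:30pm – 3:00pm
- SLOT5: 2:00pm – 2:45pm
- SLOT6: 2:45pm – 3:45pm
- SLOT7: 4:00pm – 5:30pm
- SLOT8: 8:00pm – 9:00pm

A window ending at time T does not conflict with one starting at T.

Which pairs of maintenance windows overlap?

SLOT4 & SLOT5, SLOT4 & SLOT6

Sorted by start: SLOT1, SLOT2, SLOT3, SLOT4, SLOT5, SLOT6, SLOT7, SLOT8.
SLOT2 starts after SLOT1 ends — done with SLOT1.
SLOT3 starts after SLOT2 ends — done with SLOT2.
SLOT4 starts after SLOT3 ends — done with SLOT3.
SLOT5 starts before SLOT4 ends → SLOT4 and SLOT5 overlap.
SLOT6 starts before SLOT4 ends → SLOT4 and SLOT6 overlap.
SLOT7 starts after SLOT4 ends — done with SLOT4.
SLOT6 starts exactly when SLOT5 ends (back-to-back, no overlap) — done with SLOT5.
SLOT7 starts after SLOT6 ends — done with SLOT6.
SLOT8 starts after SLOT7 ends.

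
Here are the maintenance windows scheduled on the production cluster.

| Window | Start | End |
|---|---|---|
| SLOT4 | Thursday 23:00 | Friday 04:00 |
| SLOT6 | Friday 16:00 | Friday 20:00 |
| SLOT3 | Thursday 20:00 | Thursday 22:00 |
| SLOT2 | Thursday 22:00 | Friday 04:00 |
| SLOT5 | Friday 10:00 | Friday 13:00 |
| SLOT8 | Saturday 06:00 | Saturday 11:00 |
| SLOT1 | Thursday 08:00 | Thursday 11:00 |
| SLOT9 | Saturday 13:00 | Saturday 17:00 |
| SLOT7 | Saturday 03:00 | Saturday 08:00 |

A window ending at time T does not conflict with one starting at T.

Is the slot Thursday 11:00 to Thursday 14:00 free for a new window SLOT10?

SLOT1: ends Thursday 11:00 at or before SLOT10 starts Thursday 11:00 → clear.
SLOT3: starts Thursday 20:00 at or after SLOT10 ends Thursday 14:00 → clear.
SLOT2: starts Thursday 22:00 at or after SLOT10 ends Thursday 14:00 → clear.
SLOT4: starts Thursday 23:00 at or after SLOT10 ends Thursday 14:00 → clear.
SLOT5: starts Friday 10:00 at or after SLOT10 ends Thursday 14:00 → clear.
SLOT6: starts Friday 16:00 at or after SLOT10 ends Thursday 14:00 → clear.
SLOT7: starts Saturday 03:00 at or after SLOT10 ends Thursday 14:00 → clear.
SLOT8: starts Saturday 06:00 at or after SLOT10 ends Thursday 14:00 → clear.
SLOT9: starts Saturday 13:00 at or after SLOT10 ends Thursday 14:00 → clear.

Yes — the slot is free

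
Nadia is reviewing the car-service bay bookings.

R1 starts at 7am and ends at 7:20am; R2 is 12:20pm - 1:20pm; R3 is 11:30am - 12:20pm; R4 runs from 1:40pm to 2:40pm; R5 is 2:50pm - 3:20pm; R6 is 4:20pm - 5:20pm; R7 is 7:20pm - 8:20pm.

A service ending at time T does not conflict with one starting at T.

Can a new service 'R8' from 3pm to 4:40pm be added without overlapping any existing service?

No — it overlaps R5, R6

R1: ends 7:20am at or before R8 starts 3pm → clear.
R3: ends 12:20pm at or before R8 starts 3pm → clear.
R2: ends 1:20pm at or before R8 starts 3pm → clear.
R4: ends 2:40pm at or before R8 starts 3pm → clear.
R5: starts 2:50pm before R8 ends 4:40pm, and ends 3:20pm after R8 starts 3pm → overlap.
R6: starts 4:20pm before R8 ends 4:40pm, and ends 5:20pm after R8 starts 3pm → overlap.
R7: starts 7:20pm at or after R8 ends 4:40pm → clear.
R8 overlaps R5, R6.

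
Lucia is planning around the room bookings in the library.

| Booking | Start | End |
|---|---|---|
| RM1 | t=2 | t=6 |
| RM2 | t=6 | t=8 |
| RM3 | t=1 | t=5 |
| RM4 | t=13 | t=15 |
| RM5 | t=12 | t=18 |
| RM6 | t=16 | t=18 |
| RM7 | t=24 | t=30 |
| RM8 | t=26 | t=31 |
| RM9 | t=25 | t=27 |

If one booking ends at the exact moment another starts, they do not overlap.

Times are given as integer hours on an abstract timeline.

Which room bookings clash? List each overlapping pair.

RM1 & RM3, RM4 & RM5, RM5 & RM6, RM7 & RM8, RM7 & RM9, RM8 & RM9

Sorted by start: RM3, RM1, RM2, RM5, RM4, RM6, RM7, RM9, RM8.
RM1 starts before RM3 ends → RM3 and RM1 overlap.
RM2 starts after RM3 ends; RM3 is clear from here.
RM2 starts exactly when RM1 ends (back-to-back, no overlap); RM1 is clear from here.
RM5 starts after RM2 ends; RM2 is clear from here.
RM4 starts before RM5 ends → RM5 and RM4 overlap.
RM6 starts before RM5 ends → RM5 and RM6 overlap.
RM7 starts after RM5 ends; RM5 is clear from here.
RM6 starts after RM4 ends; RM4 is clear from here.
RM7 starts after RM6 ends; RM6 is clear from here.
RM9 starts before RM7 ends → RM7 and RM9 overlap.
RM8 starts before RM7 ends → RM7 and RM8 overlap.
RM8 starts before RM9 ends → RM9 and RM8 overlap.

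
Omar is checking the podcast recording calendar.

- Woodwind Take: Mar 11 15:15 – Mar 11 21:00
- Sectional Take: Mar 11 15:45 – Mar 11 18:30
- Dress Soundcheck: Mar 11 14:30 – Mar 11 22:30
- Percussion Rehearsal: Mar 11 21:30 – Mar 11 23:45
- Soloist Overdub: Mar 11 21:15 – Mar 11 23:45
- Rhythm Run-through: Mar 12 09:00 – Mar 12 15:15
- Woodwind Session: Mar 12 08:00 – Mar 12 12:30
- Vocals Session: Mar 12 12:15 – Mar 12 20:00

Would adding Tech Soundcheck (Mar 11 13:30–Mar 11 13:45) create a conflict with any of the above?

Dress Soundcheck: starts Mar 11 14:30 at or after Tech Soundcheck ends Mar 11 13:45 → clear.
Woodwind Take: starts Mar 11 15:15 at or after Tech Soundcheck ends Mar 11 13:45 → clear.
Sectional Take: starts Mar 11 15:45 at or after Tech Soundcheck ends Mar 11 13:45 → clear.
Soloist Overdub: starts Mar 11 21:15 at or after Tech Soundcheck ends Mar 11 13:45 → clear.
Percussion Rehearsal: starts Mar 11 21:30 at or after Tech Soundcheck ends Mar 11 13:45 → clear.
Woodwind Session: starts Mar 12 08:00 at or after Tech Soundcheck ends Mar 11 13:45 → clear.
Rhythm Run-through: starts Mar 12 09:00 at or after Tech Soundcheck ends Mar 11 13:45 → clear.
Vocals Session: starts Mar 12 12:15 at or after Tech Soundcheck ends Mar 11 13:45 → clear.

No — it doesn't clash with anything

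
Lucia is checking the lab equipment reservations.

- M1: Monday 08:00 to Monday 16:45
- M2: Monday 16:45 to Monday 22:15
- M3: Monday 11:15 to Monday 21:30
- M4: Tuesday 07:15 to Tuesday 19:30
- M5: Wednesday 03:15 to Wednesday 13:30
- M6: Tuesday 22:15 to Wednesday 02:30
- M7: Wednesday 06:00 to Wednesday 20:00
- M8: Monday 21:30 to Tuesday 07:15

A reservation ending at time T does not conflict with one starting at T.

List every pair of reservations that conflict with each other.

M1 & M3, M2 & M3, M2 & M8, M5 & M7

Sorted by start: M1, M3, M2, M8, M4, M6, M5, M7.
M3 starts before M1 ends → M1 and M3 overlap.
M2 starts exactly when M1 ends (back-to-back, no overlap), so M1 has no further overlaps.
M2 starts before M3 ends → M3 and M2 overlap.
M8 starts exactly when M3 ends (back-to-back, no overlap), so M3 has no further overlaps.
M8 starts before M2 ends → M2 and M8 overlap.
M4 starts after M2 ends, so M2 has no further overlaps.
M4 starts exactly when M8 ends (back-to-back, no overlap), so M8 has no further overlaps.
M6 starts after M4 ends, so M4 has no further overlaps.
M5 starts after M6 ends, so M6 has no further overlaps.
M7 starts before M5 ends → M5 and M7 overlap.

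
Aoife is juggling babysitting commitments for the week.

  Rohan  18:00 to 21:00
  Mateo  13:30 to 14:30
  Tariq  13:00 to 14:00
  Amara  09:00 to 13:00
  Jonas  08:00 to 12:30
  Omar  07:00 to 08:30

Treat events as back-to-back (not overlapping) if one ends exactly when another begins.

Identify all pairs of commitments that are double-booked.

Sorted by start: Omar, Jonas, Amara, Tariq, Mateo, Rohan.
Jonas starts before Omar ends → Omar and Jonas overlap.
Amara starts after Omar ends, so Omar has no further overlaps.
Amara starts before Jonas ends → Jonas and Amara overlap.
Tariq starts after Jonas ends, so Jonas has no further overlaps.
Tariq starts exactly when Amara ends (back-to-back, no overlap), so Amara has no further overlaps.
Mateo starts before Tariq ends → Tariq and Mateo overlap.
Rohan starts after Tariq ends.
Rohan starts after Mateo ends.

Amara & Jonas, Jonas & Omar, Mateo & Tariq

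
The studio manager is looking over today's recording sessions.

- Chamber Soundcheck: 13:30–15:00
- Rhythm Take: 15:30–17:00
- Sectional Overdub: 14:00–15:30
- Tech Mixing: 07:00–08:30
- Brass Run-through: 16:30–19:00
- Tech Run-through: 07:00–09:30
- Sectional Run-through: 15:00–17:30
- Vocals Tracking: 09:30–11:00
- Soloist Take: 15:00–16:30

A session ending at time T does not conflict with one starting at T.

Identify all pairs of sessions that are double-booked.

Sorted by start: Tech Run-through, Tech Mixing, Vocals Tracking, Chamber Soundcheck, Sectional Overdub, Soloist Take, Sectional Run-through, Rhythm Take, Brass Run-through.
Tech Mixing starts before Tech Run-through ends → Tech Run-through and Tech Mixing overlap.
Vocals Tracking starts exactly when Tech Run-through ends (back-to-back, no overlap), so nothing later overlaps Tech Run-through either.
Vocals Tracking starts after Tech Mixing ends, so nothing later overlaps Tech Mixing either.
Chamber Soundcheck starts after Vocals Tracking ends, so nothing later overlaps Vocals Tracking either.
Sectional Overdub starts before Chamber Soundcheck ends → Chamber Soundcheck and Sectional Overdub overlap.
Soloist Take starts exactly when Chamber Soundcheck ends (back-to-back, no overlap), so nothing later overlaps Chamber Soundcheck either.
Soloist Take starts before Sectional Overdub ends → Sectional Overdub and Soloist Take overlap.
Sectional Run-through starts before Sectional Overdub ends → Sectional Overdub and Sectional Run-through overlap.
Rhythm Take starts exactly when Sectional Overdub ends (back-to-back, no overlap), so nothing later overlaps Sectional Overdub either.
Sectional Run-through starts before Soloist Take ends → Soloist Take and Sectional Run-through overlap.
Rhythm Take starts before Soloist Take ends → Soloist Take and Rhythm Take overlap.
Brass Run-through starts exactly when Soloist Take ends (back-to-back, no overlap).
Rhythm Take starts before Sectional Run-through ends → Sectional Run-through and Rhythm Take overlap.
Brass Run-through starts before Sectional Run-through ends → Sectional Run-through and Brass Run-through overlap.
Brass Run-through starts before Rhythm Take ends → Rhythm Take and Brass Run-through overlap.

Brass Run-through & Rhythm Take, Brass Run-through & Sectional Run-through, Chamber Soundcheck & Sectional Overdub, Rhythm Take & Sectional Run-through, Rhythm Take & Soloist Take, Sectional Overdub & Sectional Run-through, Sectional Overdub & Soloist Take, Sectional Run-through & Soloist Take, Tech Mixing & Tech Run-through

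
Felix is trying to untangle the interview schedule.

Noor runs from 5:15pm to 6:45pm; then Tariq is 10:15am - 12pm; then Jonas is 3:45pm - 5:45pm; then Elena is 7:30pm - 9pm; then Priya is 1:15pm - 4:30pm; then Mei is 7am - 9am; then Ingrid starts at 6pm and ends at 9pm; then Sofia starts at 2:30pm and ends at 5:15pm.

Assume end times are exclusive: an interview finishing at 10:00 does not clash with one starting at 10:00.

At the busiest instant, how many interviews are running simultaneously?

Walk through starts and ends in time order (an end at T is processed before a start at T):
7am start Mei → 1
9am end Mei → 0
10:15am start Tariq → 1
12pm end Tariq → 0
1:15pm start Priya → 1
2:30pm start Sofia → 2
3:45pm start Jonas → 3
4:30pm end Priya → 2
5:15pm end Sofia → 1
5:15pm start Noor → 2
5:45pm end Jonas → 1
6pm start Ingrid → 2
6:45pm end Noor → 1
7:30pm start Elena → 2
9pm end Elena → 1
9pm end Ingrid → 0
Peak is 3, at 3:45pm (Jonas, Priya, Sofia).

3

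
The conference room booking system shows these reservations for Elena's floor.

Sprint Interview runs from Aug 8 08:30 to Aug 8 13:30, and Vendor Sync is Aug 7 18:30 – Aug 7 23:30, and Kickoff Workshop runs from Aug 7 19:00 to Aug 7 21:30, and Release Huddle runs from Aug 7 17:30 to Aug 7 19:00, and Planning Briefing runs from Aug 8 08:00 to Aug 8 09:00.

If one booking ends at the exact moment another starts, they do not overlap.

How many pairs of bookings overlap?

3

Two intervals overlap when each starts before the other ends.
Sorted by start: Release Huddle, Vendor Sync, Kickoff Workshop, Planning Briefing, Sprint Interview.
Vendor Sync starts before Release Huddle ends → Release Huddle and Vendor Sync overlap.
Kickoff Workshop starts exactly when Release Huddle ends (back-to-back, no overlap); Release Huddle is clear from here.
Kickoff Workshop starts before Vendor Sync ends → Vendor Sync and Kickoff Workshop overlap.
Planning Briefing starts after Vendor Sync ends; Vendor Sync is clear from here.
Planning Briefing starts after Kickoff Workshop ends; Kickoff Workshop is clear from here.
Sprint Interview starts before Planning Briefing ends → Planning Briefing and Sprint Interview overlap.
Overlapping pairs: Kickoff Workshop & Vendor Sync, Planning Briefing & Sprint Interview, Release Huddle & Vendor Sync — 3 in total.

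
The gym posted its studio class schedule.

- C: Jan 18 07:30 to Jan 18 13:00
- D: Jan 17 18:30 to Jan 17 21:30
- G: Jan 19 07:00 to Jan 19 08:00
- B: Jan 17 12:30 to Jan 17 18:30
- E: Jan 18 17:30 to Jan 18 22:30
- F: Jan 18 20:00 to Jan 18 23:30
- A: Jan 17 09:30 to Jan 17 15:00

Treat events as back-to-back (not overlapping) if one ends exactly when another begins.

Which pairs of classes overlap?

Check each pair: they overlap iff neither finishes before the other starts.
Sorted by start: A, B, D, C, E, F, G.
B starts before A ends → A and B overlap.
D starts after A ends, so nothing later overlaps A either.
D starts exactly when B ends (back-to-back, no overlap), so nothing later overlaps B either.
C starts after D ends, so nothing later overlaps D either.
E starts after C ends, so nothing later overlaps C either.
F starts before E ends → E and F overlap.
G starts after E ends.
G starts after F ends.

A & B, E & F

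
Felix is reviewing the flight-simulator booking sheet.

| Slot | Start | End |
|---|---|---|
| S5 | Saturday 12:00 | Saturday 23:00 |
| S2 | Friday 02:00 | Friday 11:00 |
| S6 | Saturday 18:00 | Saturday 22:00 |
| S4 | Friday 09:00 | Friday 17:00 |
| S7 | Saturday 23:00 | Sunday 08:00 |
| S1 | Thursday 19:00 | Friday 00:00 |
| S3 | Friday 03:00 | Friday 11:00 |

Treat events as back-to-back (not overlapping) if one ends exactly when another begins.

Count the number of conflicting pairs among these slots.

Sorted by start: S1, S2, S3, S4, S5, S6, S7.
S2 starts after S1 ends, so nothing later overlaps S1 either.
S3 starts before S2 ends → S2 and S3 overlap.
S4 starts before S2 ends → S2 and S4 overlap.
S5 starts after S2 ends, so nothing later overlaps S2 either.
S4 starts before S3 ends → S3 and S4 overlap.
S5 starts after S3 ends, so nothing later overlaps S3 either.
S5 starts after S4 ends, so nothing later overlaps S4 either.
S6 starts before S5 ends → S5 and S6 overlap.
S7 starts exactly when S5 ends (back-to-back, no overlap).
S7 starts after S6 ends.
Overlapping pairs: S2 & S3, S2 & S4, S3 & S4, S5 & S6 — 4 in total.

4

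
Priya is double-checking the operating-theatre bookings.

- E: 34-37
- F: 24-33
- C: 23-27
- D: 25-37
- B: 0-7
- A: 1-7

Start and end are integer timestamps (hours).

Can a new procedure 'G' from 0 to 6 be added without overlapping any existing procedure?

B: starts 0 before G ends 6, and ends 7 after G starts 0 → overlap.
A: starts 1 before G ends 6, and ends 7 after G starts 0 → overlap.
C: starts 23 at or after G ends 6 → clear.
F: starts 24 at or after G ends 6 → clear.
D: starts 25 at or after G ends 6 → clear.
E: starts 34 at or after G ends 6 → clear.
G overlaps A, B.

No — it overlaps A, B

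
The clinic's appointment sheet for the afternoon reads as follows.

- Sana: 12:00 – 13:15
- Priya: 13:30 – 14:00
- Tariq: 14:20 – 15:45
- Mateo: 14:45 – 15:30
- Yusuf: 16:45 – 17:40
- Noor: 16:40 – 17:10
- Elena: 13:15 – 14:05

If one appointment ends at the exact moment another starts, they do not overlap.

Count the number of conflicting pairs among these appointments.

3

Check each pair: they overlap iff neither finishes before the other starts.
Sorted by start: Sana, Elena, Priya, Tariq, Mateo, Noor, Yusuf.
Elena starts exactly when Sana ends (back-to-back, no overlap), so Sana has no further overlaps.
Priya starts before Elena ends → Elena and Priya overlap.
Tariq starts after Elena ends, so Elena has no further overlaps.
Tariq starts after Priya ends, so Priya has no further overlaps.
Mateo starts before Tariq ends → Tariq and Mateo overlap.
Noor starts after Tariq ends, so Tariq has no further overlaps.
Noor starts after Mateo ends, so Mateo has no further overlaps.
Yusuf starts before Noor ends → Noor and Yusuf overlap.
Overlapping pairs: Elena & Priya, Mateo & Tariq, Noor & Yusuf — 3 in total.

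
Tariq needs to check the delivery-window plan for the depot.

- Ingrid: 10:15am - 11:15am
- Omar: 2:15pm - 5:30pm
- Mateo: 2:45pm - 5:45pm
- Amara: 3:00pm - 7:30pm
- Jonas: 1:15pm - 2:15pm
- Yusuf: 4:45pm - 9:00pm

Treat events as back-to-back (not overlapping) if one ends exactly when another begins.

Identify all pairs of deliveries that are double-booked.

Amara & Mateo, Amara & Omar, Amara & Yusuf, Mateo & Omar, Mateo & Yusuf, Omar & Yusuf

Sorted by start: Ingrid, Jonas, Omar, Mateo, Amara, Yusuf.
Jonas starts after Ingrid ends, so nothing later overlaps Ingrid either.
Omar starts exactly when Jonas ends (back-to-back, no overlap), so nothing later overlaps Jonas either.
Mateo starts before Omar ends → Omar and Mateo overlap.
Amara starts before Omar ends → Omar and Amara overlap.
Yusuf starts before Omar ends → Omar and Yusuf overlap.
Amara starts before Mateo ends → Mateo and Amara overlap.
Yusuf starts before Mateo ends → Mateo and Yusuf overlap.
Yusuf starts before Amara ends → Amara and Yusuf overlap.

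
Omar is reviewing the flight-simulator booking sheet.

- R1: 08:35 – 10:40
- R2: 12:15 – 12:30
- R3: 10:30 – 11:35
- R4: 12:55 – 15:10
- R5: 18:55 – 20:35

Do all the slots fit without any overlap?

Sorted by start: R1, R3, R2, R4, R5.
R3 starts before R1 ends → R1 and R3 overlap.
That's a conflict, so the schedule is not conflict-free.

No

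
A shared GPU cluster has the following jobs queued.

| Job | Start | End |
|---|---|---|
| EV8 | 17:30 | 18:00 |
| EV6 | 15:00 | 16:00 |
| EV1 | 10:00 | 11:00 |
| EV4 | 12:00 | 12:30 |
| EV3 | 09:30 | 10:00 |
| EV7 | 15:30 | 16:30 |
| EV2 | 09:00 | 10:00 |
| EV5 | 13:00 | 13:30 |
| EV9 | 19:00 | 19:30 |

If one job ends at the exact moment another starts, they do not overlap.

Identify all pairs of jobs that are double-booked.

EV2 & EV3, EV6 & EV7

Two intervals overlap when each starts before the other ends.
Sorted by start: EV2, EV3, EV1, EV4, EV5, EV6, EV7, EV8, EV9.
EV3 starts before EV2 ends → EV2 and EV3 overlap.
EV1 starts exactly when EV2 ends (back-to-back, no overlap), so nothing later overlaps EV2 either.
EV1 starts exactly when EV3 ends (back-to-back, no overlap), so nothing later overlaps EV3 either.
EV4 starts after EV1 ends, so nothing later overlaps EV1 either.
EV5 starts after EV4 ends, so nothing later overlaps EV4 either.
EV6 starts after EV5 ends, so nothing later overlaps EV5 either.
EV7 starts before EV6 ends → EV6 and EV7 overlap.
EV8 starts after EV6 ends, so nothing later overlaps EV6 either.
EV8 starts after EV7 ends, so nothing later overlaps EV7 either.
EV9 starts after EV8 ends.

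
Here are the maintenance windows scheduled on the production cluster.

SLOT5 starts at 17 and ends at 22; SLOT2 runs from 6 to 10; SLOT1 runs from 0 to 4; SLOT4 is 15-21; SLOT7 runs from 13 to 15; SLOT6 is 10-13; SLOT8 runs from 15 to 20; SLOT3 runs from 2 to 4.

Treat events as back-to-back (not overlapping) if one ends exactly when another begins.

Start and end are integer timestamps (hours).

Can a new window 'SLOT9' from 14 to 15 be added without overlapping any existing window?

SLOT1: ends 4 at or before SLOT9 starts 14 → clear.
SLOT3: ends 4 at or before SLOT9 starts 14 → clear.
SLOT2: ends 10 at or before SLOT9 starts 14 → clear.
SLOT6: ends 13 at or before SLOT9 starts 14 → clear.
SLOT7: starts 13 before SLOT9 ends 15, and ends 15 after SLOT9 starts 14 → overlap.
SLOT4: starts 15 at or after SLOT9 ends 15 → clear.
SLOT8: starts 15 at or after SLOT9 ends 15 → clear.
SLOT5: starts 17 at or after SLOT9 ends 15 → clear.
SLOT9 overlaps SLOT7.

No — it overlaps SLOT7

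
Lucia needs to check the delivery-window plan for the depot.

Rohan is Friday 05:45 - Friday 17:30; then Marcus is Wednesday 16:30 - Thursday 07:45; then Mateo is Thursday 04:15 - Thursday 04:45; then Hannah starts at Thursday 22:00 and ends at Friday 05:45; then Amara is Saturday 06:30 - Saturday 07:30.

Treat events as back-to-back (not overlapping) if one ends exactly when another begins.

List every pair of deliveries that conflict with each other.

Marcus & Mateo

Sorted by start: Marcus, Mateo, Hannah, Rohan, Amara.
Mateo starts before Marcus ends → Marcus and Mateo overlap.
Hannah starts after Marcus ends, so nothing later overlaps Marcus either.
Hannah starts after Mateo ends, so nothing later overlaps Mateo either.
Rohan starts exactly when Hannah ends (back-to-back, no overlap), so nothing later overlaps Hannah either.
Amara starts after Rohan ends.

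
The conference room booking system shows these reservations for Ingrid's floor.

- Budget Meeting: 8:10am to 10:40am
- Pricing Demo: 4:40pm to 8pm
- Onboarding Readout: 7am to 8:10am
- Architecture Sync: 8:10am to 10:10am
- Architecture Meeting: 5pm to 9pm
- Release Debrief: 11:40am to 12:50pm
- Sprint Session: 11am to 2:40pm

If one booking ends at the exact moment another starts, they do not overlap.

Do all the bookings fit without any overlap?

No

Sorted by start: Onboarding Readout, Architecture Sync, Budget Meeting, Sprint Session, Release Debrief, Pricing Demo, Architecture Meeting.
Architecture Sync starts exactly when Onboarding Readout ends (back-to-back, no overlap), so nothing later overlaps Onboarding Readout either.
Budget Meeting starts before Architecture Sync ends → Architecture Sync and Budget Meeting overlap.
That's a conflict, so the schedule is not conflict-free.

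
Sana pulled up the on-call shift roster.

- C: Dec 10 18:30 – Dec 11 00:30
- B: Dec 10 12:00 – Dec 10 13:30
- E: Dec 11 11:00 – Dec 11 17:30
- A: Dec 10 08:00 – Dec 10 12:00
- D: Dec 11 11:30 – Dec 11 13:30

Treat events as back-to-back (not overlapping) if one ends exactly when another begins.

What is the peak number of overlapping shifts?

Sweep the timeline, counting +1 at each start and −1 at each end (ends before starts at a tie):
Dec 10 08:00 start A → 1
Dec 10 12:00 end A → 0
Dec 10 12:00 start B → 1
Dec 10 13:30 end B → 0
Dec 10 18:30 start C → 1
Dec 11 00:30 end C → 0
Dec 11 11:00 start E → 1
Dec 11 11:30 start D → 2
Dec 11 13:30 end D → 1
Dec 11 17:30 end E → 0
Peak is 2, at Dec 11 11:30 (D, E).

2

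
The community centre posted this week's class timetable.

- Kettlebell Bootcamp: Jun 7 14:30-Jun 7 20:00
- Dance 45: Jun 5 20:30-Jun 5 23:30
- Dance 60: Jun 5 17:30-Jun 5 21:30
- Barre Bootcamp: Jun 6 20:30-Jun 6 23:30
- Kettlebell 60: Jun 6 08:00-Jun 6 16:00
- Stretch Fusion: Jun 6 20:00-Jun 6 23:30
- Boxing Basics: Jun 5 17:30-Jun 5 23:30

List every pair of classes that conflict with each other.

Barre Bootcamp & Stretch Fusion, Boxing Basics & Dance 45, Boxing Basics & Dance 60, Dance 45 & Dance 60

Check each pair: they overlap iff neither finishes before the other starts.
Sorted by start: Boxing Basics, Dance 60, Dance 45, Kettlebell 60, Stretch Fusion, Barre Bootcamp, Kettlebell Bootcamp.
Dance 60 starts before Boxing Basics ends → Boxing Basics and Dance 60 overlap.
Dance 45 starts before Boxing Basics ends → Boxing Basics and Dance 45 overlap.
Kettlebell 60 starts after Boxing Basics ends — done with Boxing Basics.
Dance 45 starts before Dance 60 ends → Dance 60 and Dance 45 overlap.
Kettlebell 60 starts after Dance 60 ends — done with Dance 60.
Kettlebell 60 starts after Dance 45 ends — done with Dance 45.
Stretch Fusion starts after Kettlebell 60 ends — done with Kettlebell 60.
Barre Bootcamp starts before Stretch Fusion ends → Stretch Fusion and Barre Bootcamp overlap.
Kettlebell Bootcamp starts after Stretch Fusion ends.
Kettlebell Bootcamp starts after Barre Bootcamp ends.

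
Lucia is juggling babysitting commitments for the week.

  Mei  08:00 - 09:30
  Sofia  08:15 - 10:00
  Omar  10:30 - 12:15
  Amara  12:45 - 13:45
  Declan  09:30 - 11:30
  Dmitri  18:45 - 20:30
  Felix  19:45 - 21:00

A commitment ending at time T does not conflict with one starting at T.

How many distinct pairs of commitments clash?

Check each pair: they overlap iff neither finishes before the other starts.
Sorted by start: Mei, Sofia, Declan, Omar, Amara, Dmitri, Felix.
Sofia starts before Mei ends → Mei and Sofia overlap.
Declan starts exactly when Mei ends (back-to-back, no overlap); Mei is clear from here.
Declan starts before Sofia ends → Sofia and Declan overlap.
Omar starts after Sofia ends; Sofia is clear from here.
Omar starts before Declan ends → Declan and Omar overlap.
Amara starts after Declan ends; Declan is clear from here.
Amara starts after Omar ends; Omar is clear from here.
Dmitri starts after Amara ends; Amara is clear from here.
Felix starts before Dmitri ends → Dmitri and Felix overlap.
Overlapping pairs: Declan & Omar, Declan & Sofia, Dmitri & Felix, Mei & Sofia — 4 in total.

4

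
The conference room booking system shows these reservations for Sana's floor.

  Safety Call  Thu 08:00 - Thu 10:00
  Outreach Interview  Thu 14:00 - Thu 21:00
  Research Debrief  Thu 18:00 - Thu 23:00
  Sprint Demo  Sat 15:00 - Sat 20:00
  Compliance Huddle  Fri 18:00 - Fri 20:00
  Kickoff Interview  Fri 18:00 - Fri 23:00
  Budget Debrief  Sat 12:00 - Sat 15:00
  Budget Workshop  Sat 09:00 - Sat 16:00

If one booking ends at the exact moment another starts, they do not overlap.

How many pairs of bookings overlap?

4

Two intervals overlap when each starts before the other ends.
Sorted by start: Safety Call, Outreach Interview, Research Debrief, Compliance Huddle, Kickoff Interview, Budget Workshop, Budget Debrief, Sprint Demo.
Outreach Interview starts after Safety Call ends, so nothing later overlaps Safety Call either.
Research Debrief starts before Outreach Interview ends → Outreach Interview and Research Debrief overlap.
Compliance Huddle starts after Outreach Interview ends, so nothing later overlaps Outreach Interview either.
Compliance Huddle starts after Research Debrief ends, so nothing later overlaps Research Debrief either.
Kickoff Interview starts before Compliance Huddle ends → Compliance Huddle and Kickoff Interview overlap.
Budget Workshop starts after Compliance Huddle ends, so nothing later overlaps Compliance Huddle either.
Budget Workshop starts after Kickoff Interview ends, so nothing later overlaps Kickoff Interview either.
Budget Debrief starts before Budget Workshop ends → Budget Workshop and Budget Debrief overlap.
Sprint Demo starts before Budget Workshop ends → Budget Workshop and Sprint Demo overlap.
Sprint Demo starts exactly when Budget Debrief ends (back-to-back, no overlap).
Overlapping pairs: Budget Debrief & Budget Workshop, Budget Workshop & Sprint Demo, Compliance Huddle & Kickoff Interview, Outreach Interview & Research Debrief — 4 in total.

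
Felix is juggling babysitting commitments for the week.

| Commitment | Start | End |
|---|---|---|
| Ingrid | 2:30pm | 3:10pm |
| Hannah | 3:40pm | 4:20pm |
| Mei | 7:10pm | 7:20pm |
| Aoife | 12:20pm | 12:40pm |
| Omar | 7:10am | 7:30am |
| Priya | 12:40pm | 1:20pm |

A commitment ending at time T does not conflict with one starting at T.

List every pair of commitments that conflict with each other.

no overlapping pairs

Sorted by start: Omar, Aoife, Priya, Ingrid, Hannah, Mei.
Aoife starts after Omar ends; Omar is clear from here.
Priya starts exactly when Aoife ends (back-to-back, no overlap); Aoife is clear from here.
Ingrid starts after Priya ends; Priya is clear from here.
Hannah starts after Ingrid ends; Ingrid is clear from here.
Mei starts after Hannah ends.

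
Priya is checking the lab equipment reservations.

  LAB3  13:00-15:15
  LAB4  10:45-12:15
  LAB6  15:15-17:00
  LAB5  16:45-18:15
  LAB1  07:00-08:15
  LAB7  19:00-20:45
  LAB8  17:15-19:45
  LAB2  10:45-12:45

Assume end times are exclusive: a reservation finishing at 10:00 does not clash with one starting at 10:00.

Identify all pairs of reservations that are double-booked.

LAB2 & LAB4, LAB5 & LAB6, LAB5 & LAB8, LAB7 & LAB8

Sorted by start: LAB1, LAB2, LAB4, LAB3, LAB6, LAB5, LAB8, LAB7.
LAB2 starts after LAB1 ends, so nothing later overlaps LAB1 either.
LAB4 starts before LAB2 ends → LAB2 and LAB4 overlap.
LAB3 starts after LAB2 ends, so nothing later overlaps LAB2 either.
LAB3 starts after LAB4 ends, so nothing later overlaps LAB4 either.
LAB6 starts exactly when LAB3 ends (back-to-back, no overlap), so nothing later overlaps LAB3 either.
LAB5 starts before LAB6 ends → LAB6 and LAB5 overlap.
LAB8 starts after LAB6 ends, so nothing later overlaps LAB6 either.
LAB8 starts before LAB5 ends → LAB5 and LAB8 overlap.
LAB7 starts after LAB5 ends.
LAB7 starts before LAB8 ends → LAB8 and LAB7 overlap.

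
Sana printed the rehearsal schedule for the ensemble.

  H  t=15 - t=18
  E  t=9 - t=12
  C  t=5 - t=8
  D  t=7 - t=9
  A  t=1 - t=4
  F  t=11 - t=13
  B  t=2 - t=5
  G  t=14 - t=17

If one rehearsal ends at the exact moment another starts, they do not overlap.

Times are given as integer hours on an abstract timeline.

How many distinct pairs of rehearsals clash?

Sorted by start: A, B, C, D, E, F, G, H.
B starts before A ends → A and B overlap.
C starts after A ends, so nothing later overlaps A either.
C starts exactly when B ends (back-to-back, no overlap), so nothing later overlaps B either.
D starts before C ends → C and D overlap.
E starts after C ends, so nothing later overlaps C either.
E starts exactly when D ends (back-to-back, no overlap), so nothing later overlaps D either.
F starts before E ends → E and F overlap.
G starts after E ends, so nothing later overlaps E either.
G starts after F ends, so nothing later overlaps F either.
H starts before G ends → G and H overlap.
Overlapping pairs: A & B, C & D, E & F, G & H — 4 in total.

4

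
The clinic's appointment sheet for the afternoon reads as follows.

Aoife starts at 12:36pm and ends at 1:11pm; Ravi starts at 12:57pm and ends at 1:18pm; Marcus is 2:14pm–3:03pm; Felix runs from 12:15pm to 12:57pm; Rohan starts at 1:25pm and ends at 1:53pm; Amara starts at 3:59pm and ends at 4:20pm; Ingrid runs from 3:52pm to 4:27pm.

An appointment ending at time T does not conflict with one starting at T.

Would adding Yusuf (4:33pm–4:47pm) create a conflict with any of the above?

No — it doesn't clash with anything

Felix: ends 12:57pm at or before Yusuf starts 4:33pm → clear.
Aoife: ends 1:11pm at or before Yusuf starts 4:33pm → clear.
Ravi: ends 1:18pm at or before Yusuf starts 4:33pm → clear.
Rohan: ends 1:53pm at or before Yusuf starts 4:33pm → clear.
Marcus: ends 3:03pm at or before Yusuf starts 4:33pm → clear.
Ingrid: ends 4:27pm at or before Yusuf starts 4:33pm → clear.
Amara: ends 4:20pm at or before Yusuf starts 4:33pm → clear.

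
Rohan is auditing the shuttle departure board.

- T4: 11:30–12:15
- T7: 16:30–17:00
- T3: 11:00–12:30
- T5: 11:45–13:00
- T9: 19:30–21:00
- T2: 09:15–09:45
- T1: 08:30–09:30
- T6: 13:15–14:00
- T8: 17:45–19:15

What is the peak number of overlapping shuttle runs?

3

Sweep the timeline, counting +1 at each start and −1 at each end (ends before starts at a tie):
08:30 start T1 → 1
09:15 start T2 → 2
09:30 end T1 → 1
09:45 end T2 → 0
11:00 start T3 → 1
11:30 start T4 → 2
11:45 start T5 → 3
12:15 end T4 → 2
12:30 end T3 → 1
13:00 end T5 → 0
13:15 start T6 → 1
14:00 end T6 → 0
16:30 start T7 → 1
17:00 end T7 → 0
17:45 start T8 → 1
19:15 end T8 → 0
19:30 start T9 → 1
21:00 end T9 → 0
Peak is 3, at 11:45 (T3, T4, T5).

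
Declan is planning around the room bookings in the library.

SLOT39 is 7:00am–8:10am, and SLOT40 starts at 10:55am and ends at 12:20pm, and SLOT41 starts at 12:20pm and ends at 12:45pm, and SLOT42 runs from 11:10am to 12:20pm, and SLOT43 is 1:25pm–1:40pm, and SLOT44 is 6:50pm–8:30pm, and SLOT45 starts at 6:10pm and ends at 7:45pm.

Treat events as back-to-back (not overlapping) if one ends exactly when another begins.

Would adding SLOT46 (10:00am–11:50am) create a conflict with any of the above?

Yes — it overlaps SLOT40, SLOT42

SLOT39: ends 8:10am at or before SLOT46 starts 10:00am → clear.
SLOT40: starts 10:55am before SLOT46 ends 11:50am, and ends 12:20pm after SLOT46 starts 10:00am → overlap.
SLOT42: starts 11:10am before SLOT46 ends 11:50am, and ends 12:20pm after SLOT46 starts 10:00am → overlap.
SLOT41: starts 12:20pm at or after SLOT46 ends 11:50am → clear.
SLOT43: starts 1:25pm at or after SLOT46 ends 11:50am → clear.
SLOT45: starts 6:10pm at or after SLOT46 ends 11:50am → clear.
SLOT44: starts 6:50pm at or after SLOT46 ends 11:50am → clear.
SLOT46 overlaps SLOT40, SLOT42.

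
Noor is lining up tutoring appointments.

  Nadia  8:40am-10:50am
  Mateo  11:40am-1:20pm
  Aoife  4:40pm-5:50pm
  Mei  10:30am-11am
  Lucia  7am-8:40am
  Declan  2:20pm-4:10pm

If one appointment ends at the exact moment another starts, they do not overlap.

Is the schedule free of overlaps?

No

Check each pair: they overlap iff neither finishes before the other starts.
Sorted by start: Lucia, Nadia, Mei, Mateo, Declan, Aoife.
Nadia starts exactly when Lucia ends (back-to-back, no overlap), so Lucia has no further overlaps.
Mei starts before Nadia ends → Nadia and Mei overlap.
That's a conflict, so the schedule is not conflict-free.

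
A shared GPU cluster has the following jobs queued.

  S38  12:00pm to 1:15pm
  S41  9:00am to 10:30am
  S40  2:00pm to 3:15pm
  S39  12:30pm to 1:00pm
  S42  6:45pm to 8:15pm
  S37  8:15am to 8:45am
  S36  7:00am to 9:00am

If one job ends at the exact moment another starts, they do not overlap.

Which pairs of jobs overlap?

S36 & S37, S38 & S39

Check each pair: they overlap iff neither finishes before the other starts.
Sorted by start: S36, S37, S41, S38, S39, S40, S42.
S37 starts before S36 ends → S36 and S37 overlap.
S41 starts exactly when S36 ends (back-to-back, no overlap); S36 is clear from here.
S41 starts after S37 ends; S37 is clear from here.
S38 starts after S41 ends; S41 is clear from here.
S39 starts before S38 ends → S38 and S39 overlap.
S40 starts after S38 ends; S38 is clear from here.
S40 starts after S39 ends; S39 is clear from here.
S42 starts after S40 ends.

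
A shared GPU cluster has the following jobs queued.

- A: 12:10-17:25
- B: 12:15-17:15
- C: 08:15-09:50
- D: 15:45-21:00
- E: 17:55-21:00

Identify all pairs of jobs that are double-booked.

Sorted by start: C, A, B, D, E.
A starts after C ends, so nothing later overlaps C either.
B starts before A ends → A and B overlap.
D starts before A ends → A and D overlap.
E starts after A ends.
D starts before B ends → B and D overlap.
E starts after B ends.
E starts before D ends → D and E overlap.

A & B, A & D, B & D, D & E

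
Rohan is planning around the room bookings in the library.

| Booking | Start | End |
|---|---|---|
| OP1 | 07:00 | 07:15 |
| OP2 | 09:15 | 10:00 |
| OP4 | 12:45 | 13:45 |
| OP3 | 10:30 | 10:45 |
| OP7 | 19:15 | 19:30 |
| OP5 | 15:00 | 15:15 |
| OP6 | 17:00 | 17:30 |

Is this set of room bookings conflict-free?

Yes

Sorted by start: OP1, OP2, OP3, OP4, OP5, OP6, OP7.
OP2 starts after OP1 ends, so OP1 has no further overlaps.
OP3 starts after OP2 ends, so OP2 has no further overlaps.
OP4 starts after OP3 ends, so OP3 has no further overlaps.
OP5 starts after OP4 ends, so OP4 has no further overlaps.
OP6 starts after OP5 ends, so OP5 has no further overlaps.
OP7 starts after OP6 ends.
Every pair is clear; the schedule has no overlaps.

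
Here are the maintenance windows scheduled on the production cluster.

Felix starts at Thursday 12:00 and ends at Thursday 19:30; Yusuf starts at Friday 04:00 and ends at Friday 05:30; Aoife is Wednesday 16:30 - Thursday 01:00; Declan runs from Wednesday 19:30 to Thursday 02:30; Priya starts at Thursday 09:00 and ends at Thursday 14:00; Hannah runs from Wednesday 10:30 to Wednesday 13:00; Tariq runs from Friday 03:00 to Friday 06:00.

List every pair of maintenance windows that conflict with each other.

Aoife & Declan, Felix & Priya, Tariq & Yusuf

Sorted by start: Hannah, Aoife, Declan, Priya, Felix, Tariq, Yusuf.
Aoife starts after Hannah ends — done with Hannah.
Declan starts before Aoife ends → Aoife and Declan overlap.
Priya starts after Aoife ends — done with Aoife.
Priya starts after Declan ends — done with Declan.
Felix starts before Priya ends → Priya and Felix overlap.
Tariq starts after Priya ends — done with Priya.
Tariq starts after Felix ends — done with Felix.
Yusuf starts before Tariq ends → Tariq and Yusuf overlap.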